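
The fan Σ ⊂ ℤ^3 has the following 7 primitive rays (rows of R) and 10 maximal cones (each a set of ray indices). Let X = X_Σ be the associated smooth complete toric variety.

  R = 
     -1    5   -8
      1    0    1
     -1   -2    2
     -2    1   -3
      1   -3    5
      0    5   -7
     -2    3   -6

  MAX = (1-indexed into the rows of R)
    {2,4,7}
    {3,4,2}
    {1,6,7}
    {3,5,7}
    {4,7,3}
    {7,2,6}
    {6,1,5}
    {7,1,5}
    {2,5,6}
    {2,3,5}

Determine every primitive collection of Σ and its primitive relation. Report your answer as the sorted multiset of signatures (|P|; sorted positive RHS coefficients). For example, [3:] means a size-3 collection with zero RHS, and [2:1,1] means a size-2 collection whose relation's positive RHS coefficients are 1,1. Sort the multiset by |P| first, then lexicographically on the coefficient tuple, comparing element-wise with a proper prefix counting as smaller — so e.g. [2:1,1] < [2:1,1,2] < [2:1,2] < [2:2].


9 minimal non-faces of Δ(Σ) (on 7 rays):

  P = {1,2}:  v_{1} + v_{2} = v_{6}  ⟹  sig = [2:1]
  P = {1,3}:  v_{1} + v_{3} = v_{7}  ⟹  sig = [2:1]
  P = {4,5}:  v_{4} + v_{5} = v_{3}  ⟹  sig = [2:1]
  P = {3,6}:  v_{3} + v_{6} = v_{2} + v_{7}  ⟹  sig = [2:1,1]
  P = {1,4}:  v_{1} + v_{4} = v_{2} + 2·v_{7}  ⟹  sig = [2:1,2]
  P = {4,6}:  v_{4} + v_{6} = 2·v_{2} + 2·v_{7}  ⟹  sig = [2:2,2]
  P = {2,5,7}:  v_{2} + v_{5} + v_{7} = 0  ⟹  sig = [3:]
  P = {2,3,7}:  v_{2} + v_{3} + v_{7} = v_{4}  ⟹  sig = [3:1]
  P = {5,6,7}:  v_{5} + v_{6} + v_{7} = v_{1}  ⟹  sig = [3:1]

Hence PRS(X_Σ) =
{ [2:1] ×3,  [2:1,1],  [2:1,2],  [2:2,2],  [3:],  [3:1] ×2 }


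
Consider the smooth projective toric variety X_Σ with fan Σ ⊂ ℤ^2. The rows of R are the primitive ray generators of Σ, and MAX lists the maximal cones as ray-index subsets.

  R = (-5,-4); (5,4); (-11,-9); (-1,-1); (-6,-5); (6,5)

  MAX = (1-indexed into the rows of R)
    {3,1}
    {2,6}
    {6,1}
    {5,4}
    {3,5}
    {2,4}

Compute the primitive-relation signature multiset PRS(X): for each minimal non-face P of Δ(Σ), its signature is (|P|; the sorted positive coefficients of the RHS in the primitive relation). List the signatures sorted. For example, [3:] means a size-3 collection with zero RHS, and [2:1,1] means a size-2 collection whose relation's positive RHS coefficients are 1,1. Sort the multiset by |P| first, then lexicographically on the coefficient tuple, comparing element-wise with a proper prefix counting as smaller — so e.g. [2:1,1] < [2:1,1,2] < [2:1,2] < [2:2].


Δ(Σ) — 6 vertices, 9 min non-faces:

  {1,2}:  v_{1} + v_{2} = 0  ⇒ sig = [2:]
  {5,6}:  v_{5} + v_{6} = 0  ⇒ sig = [2:]
  {1,4}:  v_{1} + v_{4} = v_{5}  ⇒ sig = [2:1]
  {1,5}:  v_{1} + v_{5} = v_{3}  ⇒ sig = [2:1]
  {2,3}:  v_{2} + v_{3} = v_{5}  ⇒ sig = [2:1]
  {2,5}:  v_{2} + v_{5} = v_{4}  ⇒ sig = [2:1]
  {3,6}:  v_{3} + v_{6} = v_{1}  ⇒ sig = [2:1]
  {4,6}:  v_{4} + v_{6} = v_{2}  ⇒ sig = [2:1]
  {3,4}:  v_{3} + v_{4} = 2·v_{5}  ⇒ sig = [2:2]

Hence PRS(X_Σ) =
{ [2:] ×2,  [2:1] ×6,  [2:2] }


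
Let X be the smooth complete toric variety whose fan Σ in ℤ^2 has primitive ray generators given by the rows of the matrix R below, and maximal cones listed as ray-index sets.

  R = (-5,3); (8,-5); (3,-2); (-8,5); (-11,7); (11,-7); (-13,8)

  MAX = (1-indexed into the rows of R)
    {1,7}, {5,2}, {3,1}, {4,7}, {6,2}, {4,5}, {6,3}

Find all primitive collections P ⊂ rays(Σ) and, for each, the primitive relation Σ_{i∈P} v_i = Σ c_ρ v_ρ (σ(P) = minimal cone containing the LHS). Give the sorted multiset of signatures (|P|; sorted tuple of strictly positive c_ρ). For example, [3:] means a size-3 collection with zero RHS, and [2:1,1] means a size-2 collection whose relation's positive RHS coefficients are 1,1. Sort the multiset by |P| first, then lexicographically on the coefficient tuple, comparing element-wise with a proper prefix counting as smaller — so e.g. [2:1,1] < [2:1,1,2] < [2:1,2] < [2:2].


Primitive collections (14):

  • {2,4}:  v_{2} + v_{4} = 0 ; sig = [2:]
  • {5,6}:  v_{5} + v_{6} = 0 ; sig = [2:]
  • {1,2}:  v_{1} + v_{2} = v_{3} ; sig = [2:1]
  • {1,4}:  v_{1} + v_{4} = v_{7} ; sig = [2:1]
  • {2,3}:  v_{2} + v_{3} = v_{6} ; sig = [2:1]
  • {2,7}:  v_{2} + v_{7} = v_{1} ; sig = [2:1]
  • {3,4}:  v_{3} + v_{4} = v_{1} ; sig = [2:1]
  • {3,5}:  v_{3} + v_{5} = v_{4} ; sig = [2:1]
  • {4,6}:  v_{4} + v_{6} = v_{3} ; sig = [2:1]
  • {6,7}:  v_{6} + v_{7} = v_{1} + v_{3} ; sig = [2:1,1]
  • {1,5}:  v_{1} + v_{5} = 2·v_{4} ; sig = [2:2]
  • {1,6}:  v_{1} + v_{6} = 2·v_{3} ; sig = [2:2]
  • {3,7}:  v_{3} + v_{7} = 2·v_{1} ; sig = [2:2]
  • {5,7}:  v_{5} + v_{7} = 3·v_{4} ; sig = [2:3]

Signatures (|P|; sorted positive RHS coefficients), sorted:
    [2:]
    [2:]
    [2:1]
    [2:1]
    [2:1]
    [2:1]
    [2:1]
    [2:1]
    [2:1]
    [2:1,1]
    [2:2]
    [2:2]
    [2:2]
    [2:3]


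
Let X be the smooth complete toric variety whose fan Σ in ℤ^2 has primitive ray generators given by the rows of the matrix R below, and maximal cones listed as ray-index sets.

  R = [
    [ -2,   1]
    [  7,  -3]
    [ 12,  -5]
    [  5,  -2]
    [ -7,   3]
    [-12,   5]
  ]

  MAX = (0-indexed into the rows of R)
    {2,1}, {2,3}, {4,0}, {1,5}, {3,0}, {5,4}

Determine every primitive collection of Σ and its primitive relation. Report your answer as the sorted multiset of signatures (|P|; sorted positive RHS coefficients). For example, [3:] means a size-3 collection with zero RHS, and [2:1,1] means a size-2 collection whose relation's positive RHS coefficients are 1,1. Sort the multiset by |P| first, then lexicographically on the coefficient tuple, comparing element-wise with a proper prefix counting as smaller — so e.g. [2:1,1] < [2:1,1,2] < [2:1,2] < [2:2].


Minimal non-faces — 9 found among 6 rays, 6 max cones:

  P={1,4}:  v_{1} + v_{4} = 0  ⇒ sig = [2:]
  P={2,5}:  v_{2} + v_{5} = 0  ⇒ sig = [2:]
  P={0,1}:  v_{0} + v_{1} = v_{3}  ⇒ sig = [2:1]
  P={1,3}:  v_{1} + v_{3} = v_{2}  ⇒ sig = [2:1]
  P={2,4}:  v_{2} + v_{4} = v_{3}  ⇒ sig = [2:1]
  P={3,4}:  v_{3} + v_{4} = v_{0}  ⇒ sig = [2:1]
  P={3,5}:  v_{3} + v_{5} = v_{4}  ⇒ sig = [2:1]
  P={0,2}:  v_{0} + v_{2} = 2·v_{3}  ⇒ sig = [2:2]
  P={0,5}:  v_{0} + v_{5} = 2·v_{4}  ⇒ sig = [2:2]

Sorted signature multiset PRS(X):
{ [2:] ×2,  [2:1] ×5,  [2:2] ×2 }


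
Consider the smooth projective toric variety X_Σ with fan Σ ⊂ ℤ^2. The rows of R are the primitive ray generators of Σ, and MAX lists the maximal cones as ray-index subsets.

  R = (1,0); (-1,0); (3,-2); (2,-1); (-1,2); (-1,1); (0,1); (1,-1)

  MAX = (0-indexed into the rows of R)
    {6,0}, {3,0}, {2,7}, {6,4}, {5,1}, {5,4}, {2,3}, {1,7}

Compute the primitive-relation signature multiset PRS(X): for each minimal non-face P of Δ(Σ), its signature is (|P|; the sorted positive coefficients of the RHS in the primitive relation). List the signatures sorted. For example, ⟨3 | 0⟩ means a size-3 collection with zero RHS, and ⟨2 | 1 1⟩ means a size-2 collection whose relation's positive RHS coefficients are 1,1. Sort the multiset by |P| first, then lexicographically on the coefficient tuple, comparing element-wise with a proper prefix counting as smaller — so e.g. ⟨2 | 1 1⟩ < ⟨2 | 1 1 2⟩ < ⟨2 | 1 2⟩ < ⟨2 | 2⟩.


Δ(Σ) — 8 vertices, 20 min non-faces:

  • {0,1}:  v_{0} + v_{1} = 0 ; sig = ⟨2 | 0⟩
  • {5,7}:  v_{5} + v_{7} = 0 ; sig = ⟨2 | 0⟩
  • {0,5}:  v_{0} + v_{5} = v_{6} ; sig = ⟨2 | 1⟩
  • {0,7}:  v_{0} + v_{7} = v_{3} ; sig = ⟨2 | 1⟩
  • {1,3}:  v_{1} + v_{3} = v_{7} ; sig = ⟨2 | 1⟩
  • {1,6}:  v_{1} + v_{6} = v_{5} ; sig = ⟨2 | 1⟩
  • {2,5}:  v_{2} + v_{5} = v_{3} ; sig = ⟨2 | 1⟩
  • {3,5}:  v_{3} + v_{5} = v_{0} ; sig = ⟨2 | 1⟩
  • {3,7}:  v_{3} + v_{7} = v_{2} ; sig = ⟨2 | 1⟩
  • {4,7}:  v_{4} + v_{7} = v_{6} ; sig = ⟨2 | 1⟩
  • {5,6}:  v_{5} + v_{6} = v_{4} ; sig = ⟨2 | 1⟩
  • {6,7}:  v_{6} + v_{7} = v_{0} ; sig = ⟨2 | 1⟩
  • {2,6}:  v_{2} + v_{6} = v_{0} + v_{3} ; sig = ⟨2 | 1 1⟩
  • {3,4}:  v_{3} + v_{4} = v_{0} + v_{6} ; sig = ⟨2 | 1 1⟩
  • {0,2}:  v_{0} + v_{2} = 2·v_{3} ; sig = ⟨2 | 2⟩
  • {0,4}:  v_{0} + v_{4} = 2·v_{6} ; sig = ⟨2 | 2⟩
  • {1,2}:  v_{1} + v_{2} = 2·v_{7} ; sig = ⟨2 | 2⟩
  • {1,4}:  v_{1} + v_{4} = 2·v_{5} ; sig = ⟨2 | 2⟩
  • {2,4}:  v_{2} + v_{4} = 2·v_{0} ; sig = ⟨2 | 2⟩
  • {3,6}:  v_{3} + v_{6} = 2·v_{0} ; sig = ⟨2 | 2⟩

so the primitive-relation signature multiset is
{ ⟨2 | 0⟩ ×2,  ⟨2 | 1⟩ ×10,  ⟨2 | 1 1⟩ ×2,  ⟨2 | 2⟩ ×6 }


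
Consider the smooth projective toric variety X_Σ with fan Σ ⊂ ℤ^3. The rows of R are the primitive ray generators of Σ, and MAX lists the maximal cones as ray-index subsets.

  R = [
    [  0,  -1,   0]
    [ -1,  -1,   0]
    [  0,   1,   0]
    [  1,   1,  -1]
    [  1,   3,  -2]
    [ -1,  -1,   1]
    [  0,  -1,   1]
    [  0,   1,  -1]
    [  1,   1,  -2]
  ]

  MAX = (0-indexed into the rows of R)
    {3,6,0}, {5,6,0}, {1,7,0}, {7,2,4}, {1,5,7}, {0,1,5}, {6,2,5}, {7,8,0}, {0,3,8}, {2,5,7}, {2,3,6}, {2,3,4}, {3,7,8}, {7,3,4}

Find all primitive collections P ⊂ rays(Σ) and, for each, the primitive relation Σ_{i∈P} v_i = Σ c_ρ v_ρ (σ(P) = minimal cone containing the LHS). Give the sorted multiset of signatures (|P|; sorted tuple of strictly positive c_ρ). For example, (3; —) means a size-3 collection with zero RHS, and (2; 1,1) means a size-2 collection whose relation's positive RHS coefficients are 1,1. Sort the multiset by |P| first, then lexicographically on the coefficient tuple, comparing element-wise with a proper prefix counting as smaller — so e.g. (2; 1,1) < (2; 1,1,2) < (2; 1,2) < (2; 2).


Minimal non-faces — 18 found among 9 rays, 14 max cones:

  P={0,2}:  v_{0} + v_{2} = 0  ⇒ sig = (2; —)
  P={3,5}:  v_{3} + v_{5} = 0  ⇒ sig = (2; —)
  P={6,7}:  v_{6} + v_{7} = 0  ⇒ sig = (2; —)
  P={0,4}:  v_{0} + v_{4} = v_{3} + v_{7}  ⇒ sig = (2; 1,1)
  P={1,2}:  v_{1} + v_{2} = v_{5} + v_{7}  ⇒ sig = (2; 1,1)
  P={1,3}:  v_{1} + v_{3} = v_{0} + v_{7}  ⇒ sig = (2; 1,1)
  P={1,6}:  v_{1} + v_{6} = v_{0} + v_{5}  ⇒ sig = (2; 1,1)
  P={2,8}:  v_{2} + v_{8} = v_{3} + v_{7}  ⇒ sig = (2; 1,1)
  P={4,5}:  v_{4} + v_{5} = v_{2} + v_{7}  ⇒ sig = (2; 1,1)
  P={4,6}:  v_{4} + v_{6} = v_{2} + v_{3}  ⇒ sig = (2; 1,1)
  P={5,8}:  v_{5} + v_{8} = v_{0} + v_{7}  ⇒ sig = (2; 1,1)
  P={6,8}:  v_{6} + v_{8} = v_{0} + v_{3}  ⇒ sig = (2; 1,1)
  P={1,4}:  v_{1} + v_{4} = 2·v_{7}  ⇒ sig = (2; 2)
  P={1,8}:  v_{1} + v_{8} = 2·v_{0} + 2·v_{7}  ⇒ sig = (2; 2,2)
  P={4,8}:  v_{4} + v_{8} = 2·v_{3} + 2·v_{7}  ⇒ sig = (2; 2,2)
  P={0,3,7}:  v_{0} + v_{3} + v_{7} = v_{8}  ⇒ sig = (3; 1)
  P={0,5,7}:  v_{0} + v_{5} + v_{7} = v_{1}  ⇒ sig = (3; 1)
  P={2,3,7}:  v_{2} + v_{3} + v_{7} = v_{4}  ⇒ sig = (3; 1)

Hence PRS(X_Σ) =
    |P|=2: 15 collections, coeffs (), (), (), (1,1), (1,1), (1,1), (1,1), (1,1), (1,1), (1,1), (1,1), (1,1), (2), (2,2), (2,2)
    |P|=3: 3 collections, coeffs (1), (1), (1)


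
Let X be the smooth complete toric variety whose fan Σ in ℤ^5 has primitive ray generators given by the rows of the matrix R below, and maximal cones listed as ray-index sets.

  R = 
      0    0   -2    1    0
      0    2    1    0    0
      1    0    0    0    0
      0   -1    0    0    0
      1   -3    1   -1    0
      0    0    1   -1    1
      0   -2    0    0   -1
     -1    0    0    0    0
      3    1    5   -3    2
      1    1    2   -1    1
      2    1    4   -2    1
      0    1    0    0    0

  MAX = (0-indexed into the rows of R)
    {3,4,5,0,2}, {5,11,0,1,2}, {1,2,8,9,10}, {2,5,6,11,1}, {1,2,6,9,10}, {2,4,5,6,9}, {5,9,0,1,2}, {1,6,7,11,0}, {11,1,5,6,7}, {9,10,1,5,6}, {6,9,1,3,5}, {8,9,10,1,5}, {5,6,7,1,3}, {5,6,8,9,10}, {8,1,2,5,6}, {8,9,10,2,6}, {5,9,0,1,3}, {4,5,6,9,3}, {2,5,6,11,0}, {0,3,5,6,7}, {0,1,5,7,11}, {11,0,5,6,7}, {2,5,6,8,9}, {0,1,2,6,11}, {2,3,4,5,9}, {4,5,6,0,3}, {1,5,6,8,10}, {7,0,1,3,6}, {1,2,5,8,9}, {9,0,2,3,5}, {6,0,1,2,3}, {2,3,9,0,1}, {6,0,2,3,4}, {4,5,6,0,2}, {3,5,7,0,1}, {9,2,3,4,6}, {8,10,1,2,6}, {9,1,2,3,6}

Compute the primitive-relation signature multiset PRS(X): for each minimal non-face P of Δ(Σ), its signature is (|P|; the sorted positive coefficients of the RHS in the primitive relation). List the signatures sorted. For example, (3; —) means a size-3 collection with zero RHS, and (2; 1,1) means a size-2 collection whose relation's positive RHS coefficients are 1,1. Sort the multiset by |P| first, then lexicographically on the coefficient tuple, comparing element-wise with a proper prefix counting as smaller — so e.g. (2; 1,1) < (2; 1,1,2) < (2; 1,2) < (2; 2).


The 25 primitive collections of Σ (r=12, n=5):

  • {2,7}:  v_{2} + v_{7} = 0 ; sig = (2; —)
  • {3,11}:  v_{3} + v_{11} = 0 ; sig = (2; —)
  • {0,10}:  v_{0} + v_{10} = v_{2} + v_{9} ; sig = (2; 1,1)
  • {1,4}:  v_{1} + v_{4} = v_{6} + v_{9} ; sig = (2; 1,1)
  • {7,8}:  v_{7} + v_{8} = v_{5} + v_{10} ; sig = (2; 1,1)
  • {4,7}:  v_{4} + v_{7} = v_{3} + v_{5} + v_{6} ; sig = (2; 1,1,1)
  • {4,11}:  v_{4} + v_{11} = v_{2} + v_{5} + v_{6} ; sig = (2; 1,1,1)
  • {7,9}:  v_{7} + v_{9} = v_{1} + v_{3} + v_{5} ; sig = (2; 1,1,1)
  • {9,11}:  v_{9} + v_{11} = v_{1} + v_{2} + v_{5} ; sig = (2; 1,1,1)
  • {7,10}:  v_{7} + v_{10} = v_{1} + v_{5} + v_{6} + v_{9} ; sig = (2; 1,1,1,1)
  • {3,8}:  v_{3} + v_{8} = v_{2} + v_{5} + v_{6} + 2·v_{9} ; sig = (2; 1,1,1,2)
  • {0,8}:  v_{0} + v_{8} = 2·v_{2} + v_{5} + v_{9} ; sig = (2; 1,1,2)
  • {4,10}:  v_{4} + v_{10} = v_{2} + v_{5} + 2·v_{6} + 2·v_{9} ; sig = (2; 1,1,2,2)
  • {3,10}:  v_{3} + v_{10} = v_{6} + 2·v_{9} ; sig = (2; 1,2)
  • {10,11}:  v_{10} + v_{11} = 2·v_{1} + 2·v_{2} + 2·v_{5} + v_{6} ; sig = (2; 1,2,2,2)
  • {8,11}:  v_{8} + v_{11} = 2·v_{1} + 3·v_{2} + 3·v_{5} + v_{6} ; sig = (2; 1,2,3,3)
  • {4,8}:  v_{4} + v_{8} = 2·v_{2} + 2·v_{5} + 2·v_{6} + 2·v_{9} ; sig = (2; 2,2,2,2)
  • {2,5,10}:  v_{2} + v_{5} + v_{10} = v_{8} ; sig = (3; 1)
  • {0,6,9}:  v_{0} + v_{6} + v_{9} = v_{2} + v_{3} ; sig = (3; 1,1)
  • {0,4,9}:  v_{0} + v_{4} + v_{9} = 2·v_{2} + 2·v_{3} + v_{5} ; sig = (3; 1,2,2)
  • {0,1,5,6}:  v_{0} + v_{1} + v_{5} + v_{6} = 0 ; sig = (4; —)
  • {1,2,3,5}:  v_{1} + v_{2} + v_{3} + v_{5} = v_{9} ; sig = (4; 1)
  • {2,3,5,6}:  v_{2} + v_{3} + v_{5} + v_{6} = v_{4} ; sig = (4; 1)
  • {1,6,8,9}:  v_{1} + v_{6} + v_{8} + v_{9} = 2·v_{10} ; sig = (4; 2)
  • {1,2,5,6,9}:  v_{1} + v_{2} + v_{5} + v_{6} + v_{9} = v_{10} ; sig = (5; 1)

so the primitive-relation signature multiset is
    (2; —)
    (2; —)
    (2; 1,1)
    (2; 1,1)
    (2; 1,1)
    (2; 1,1,1)
    (2; 1,1,1)
    (2; 1,1,1)
    (2; 1,1,1)
    (2; 1,1,1,1)
    (2; 1,1,1,2)
    (2; 1,1,2)
    (2; 1,1,2,2)
    (2; 1,2)
    (2; 1,2,2,2)
    (2; 1,2,3,3)
    (2; 2,2,2,2)
    (3; 1)
    (3; 1,1)
    (3; 1,2,2)
    (4; —)
    (4; 1)
    (4; 1)
    (4; 2)
    (5; 1)


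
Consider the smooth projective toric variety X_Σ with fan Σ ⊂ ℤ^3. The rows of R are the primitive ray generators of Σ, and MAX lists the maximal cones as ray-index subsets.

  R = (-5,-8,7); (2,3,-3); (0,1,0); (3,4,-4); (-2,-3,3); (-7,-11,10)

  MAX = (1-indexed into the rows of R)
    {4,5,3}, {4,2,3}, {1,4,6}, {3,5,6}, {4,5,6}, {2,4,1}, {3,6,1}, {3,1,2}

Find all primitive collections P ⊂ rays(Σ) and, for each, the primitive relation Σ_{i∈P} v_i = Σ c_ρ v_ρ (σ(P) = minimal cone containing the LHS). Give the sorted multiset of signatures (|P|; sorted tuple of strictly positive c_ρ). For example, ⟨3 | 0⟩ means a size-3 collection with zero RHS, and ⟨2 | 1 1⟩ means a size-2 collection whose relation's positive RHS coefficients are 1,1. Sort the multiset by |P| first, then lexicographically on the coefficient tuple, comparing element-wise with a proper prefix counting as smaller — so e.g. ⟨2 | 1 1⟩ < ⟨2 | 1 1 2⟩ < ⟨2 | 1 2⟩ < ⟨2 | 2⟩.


Primitive collections (5):

  P={2,5}:  v_{2} + v_{5} = 0 ; sig = ⟨2 | 0⟩
  P={1,5}:  v_{1} + v_{5} = v_{6} ; sig = ⟨2 | 1⟩
  P={2,6}:  v_{2} + v_{6} = v_{1} ; sig = ⟨2 | 1⟩
  P={1,3,4}:  v_{1} + v_{3} + v_{4} = v_{5} ; sig = ⟨3 | 1⟩
  P={3,4,6}:  v_{3} + v_{4} + v_{6} = 2·v_{5} ; sig = ⟨3 | 2⟩

Hence PRS(X_Σ) =
{ ⟨2 | 0⟩,  ⟨2 | 1⟩ ×2,  ⟨3 | 1⟩,  ⟨3 | 2⟩ }


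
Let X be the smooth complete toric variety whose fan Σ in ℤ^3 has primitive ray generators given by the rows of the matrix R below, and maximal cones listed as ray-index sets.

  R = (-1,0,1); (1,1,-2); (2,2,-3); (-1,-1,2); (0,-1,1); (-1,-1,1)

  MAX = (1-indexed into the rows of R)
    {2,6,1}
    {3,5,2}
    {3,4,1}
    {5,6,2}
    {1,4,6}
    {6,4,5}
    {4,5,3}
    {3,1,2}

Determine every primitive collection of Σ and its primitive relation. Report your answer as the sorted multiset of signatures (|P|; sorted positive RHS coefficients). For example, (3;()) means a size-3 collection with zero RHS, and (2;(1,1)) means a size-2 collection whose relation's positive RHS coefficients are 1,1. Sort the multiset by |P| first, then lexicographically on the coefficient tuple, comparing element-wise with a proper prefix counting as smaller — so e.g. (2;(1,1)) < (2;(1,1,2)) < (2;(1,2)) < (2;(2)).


Minimal non-faces — 3 found among 6 rays, 8 max cones:

  P = {2,4}:  v_{2} + v_{4} = 0  ⟹  sig = (2;())
  P = {1,5}:  v_{1} + v_{5} = v_{4}  ⟹  sig = (2;(1))
  P = {3,6}:  v_{3} + v_{6} = v_{2}  ⟹  sig = (2;(1))

Sorted signature multiset PRS(X):
    (2;())
    (2;(1))
    (2;(1))


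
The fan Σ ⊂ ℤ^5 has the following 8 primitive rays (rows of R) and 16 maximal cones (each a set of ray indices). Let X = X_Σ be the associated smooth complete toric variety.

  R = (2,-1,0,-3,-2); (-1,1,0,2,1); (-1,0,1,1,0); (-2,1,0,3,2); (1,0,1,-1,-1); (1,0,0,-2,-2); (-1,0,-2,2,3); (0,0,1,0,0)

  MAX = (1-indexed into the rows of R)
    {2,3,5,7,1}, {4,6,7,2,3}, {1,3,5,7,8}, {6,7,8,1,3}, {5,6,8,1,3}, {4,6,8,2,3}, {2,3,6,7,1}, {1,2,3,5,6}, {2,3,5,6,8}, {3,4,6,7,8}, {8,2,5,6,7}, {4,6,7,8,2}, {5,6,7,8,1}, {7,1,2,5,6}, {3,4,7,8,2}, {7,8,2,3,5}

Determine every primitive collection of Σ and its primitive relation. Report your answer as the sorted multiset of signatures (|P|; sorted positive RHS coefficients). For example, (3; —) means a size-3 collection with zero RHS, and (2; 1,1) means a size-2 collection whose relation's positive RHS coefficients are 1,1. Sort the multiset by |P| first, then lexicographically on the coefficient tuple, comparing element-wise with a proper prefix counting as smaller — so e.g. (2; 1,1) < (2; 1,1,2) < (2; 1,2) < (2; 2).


5 collections generate NE(X_Σ); each relation:

  • {1,4}:  v_{1} + v_{4} = 0  ⟹  sig = (2; —)
  • {4,5}:  v_{4} + v_{5} = v_{2} + v_{8}  ⟹  sig = (2; 1,1)
  • {1,2,8}:  v_{1} + v_{2} + v_{8} = v_{5}  ⟹  sig = (3; 1)
  • {3,5,6,7}:  v_{3} + v_{5} + v_{6} + v_{7} = 0  ⟹  sig = (4; —)
  • {2,3,6,7,8}:  v_{2} + v_{3} + v_{6} + v_{7} + v_{8} = v_{4}  ⟹  sig = (5; 1)

Hence PRS(X_Σ) =
    |P|=2: 2 collections, coeffs (), (1,1)
    |P|=3: 1 collection, coeffs (1)
    |P|=4: 1 collection, coeffs ()
    |P|=5: 1 collection, coeffs (1)


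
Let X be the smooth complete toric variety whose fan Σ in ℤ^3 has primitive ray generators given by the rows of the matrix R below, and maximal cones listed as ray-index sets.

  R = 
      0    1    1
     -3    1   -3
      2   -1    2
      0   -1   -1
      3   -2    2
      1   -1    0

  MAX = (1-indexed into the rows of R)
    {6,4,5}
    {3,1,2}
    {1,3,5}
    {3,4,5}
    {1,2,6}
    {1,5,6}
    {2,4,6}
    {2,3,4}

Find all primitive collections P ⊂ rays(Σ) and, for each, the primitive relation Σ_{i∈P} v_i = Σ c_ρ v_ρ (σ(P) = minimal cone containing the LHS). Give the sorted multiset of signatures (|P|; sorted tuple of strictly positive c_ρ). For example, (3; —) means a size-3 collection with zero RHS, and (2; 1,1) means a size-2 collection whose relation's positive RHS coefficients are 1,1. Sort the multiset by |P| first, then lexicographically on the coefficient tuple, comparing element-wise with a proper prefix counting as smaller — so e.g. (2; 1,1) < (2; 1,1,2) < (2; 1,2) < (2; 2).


3 collections generate NE(X_Σ); each relation:

  P={1,4}:  v_{1} + v_{4} = 0 — sig = (2; —)
  P={2,5}:  v_{2} + v_{5} = v_{4} — sig = (2; 1)
  P={3,6}:  v_{3} + v_{6} = v_{5} — sig = (2; 1)

Signatures (|P|; sorted positive RHS coefficients), sorted:
    (2; —)
    (2; 1)
    (2; 1)


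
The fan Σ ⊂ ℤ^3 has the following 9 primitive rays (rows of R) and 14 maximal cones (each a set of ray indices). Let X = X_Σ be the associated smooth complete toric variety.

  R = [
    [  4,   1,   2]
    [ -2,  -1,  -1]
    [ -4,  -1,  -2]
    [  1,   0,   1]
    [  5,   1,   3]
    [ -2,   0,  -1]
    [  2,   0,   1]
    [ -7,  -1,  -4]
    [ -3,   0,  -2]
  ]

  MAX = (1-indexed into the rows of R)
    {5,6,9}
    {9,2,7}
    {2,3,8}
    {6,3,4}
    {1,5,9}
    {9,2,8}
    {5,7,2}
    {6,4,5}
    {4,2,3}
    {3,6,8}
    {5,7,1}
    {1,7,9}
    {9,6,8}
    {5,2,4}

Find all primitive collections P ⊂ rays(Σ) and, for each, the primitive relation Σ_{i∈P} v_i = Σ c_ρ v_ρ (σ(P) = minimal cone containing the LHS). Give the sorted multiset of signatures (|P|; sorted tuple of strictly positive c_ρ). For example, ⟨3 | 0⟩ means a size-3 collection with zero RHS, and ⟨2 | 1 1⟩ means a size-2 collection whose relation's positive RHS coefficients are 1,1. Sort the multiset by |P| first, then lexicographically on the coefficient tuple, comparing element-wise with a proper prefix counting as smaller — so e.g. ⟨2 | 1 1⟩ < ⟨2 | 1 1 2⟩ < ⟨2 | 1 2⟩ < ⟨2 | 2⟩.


The 17 primitive collections of Σ (r=9, n=3):

  P = {1,3}:  v_{1} + v_{3} = 0  ⇒ sig = ⟨2 | 0⟩
  P = {6,7}:  v_{6} + v_{7} = 0  ⇒ sig = ⟨2 | 0⟩
  P = {1,2}:  v_{1} + v_{2} = v_{7}  ⇒ sig = ⟨2 | 1⟩
  P = {1,4}:  v_{1} + v_{4} = v_{5}  ⇒ sig = ⟨2 | 1⟩
  P = {1,8}:  v_{1} + v_{8} = v_{9}  ⇒ sig = ⟨2 | 1⟩
  P = {2,6}:  v_{2} + v_{6} = v_{3}  ⇒ sig = ⟨2 | 1⟩
  P = {3,5}:  v_{3} + v_{5} = v_{4}  ⇒ sig = ⟨2 | 1⟩
  P = {3,7}:  v_{3} + v_{7} = v_{2}  ⇒ sig = ⟨2 | 1⟩
  P = {3,9}:  v_{3} + v_{9} = v_{8}  ⇒ sig = ⟨2 | 1⟩
  P = {4,9}:  v_{4} + v_{9} = v_{6}  ⇒ sig = ⟨2 | 1⟩
  P = {5,8}:  v_{5} + v_{8} = v_{6}  ⇒ sig = ⟨2 | 1⟩
  P = {1,6}:  v_{1} + v_{6} = v_{5} + v_{9}  ⇒ sig = ⟨2 | 1 1⟩
  P = {4,7}:  v_{4} + v_{7} = v_{2} + v_{5}  ⇒ sig = ⟨2 | 1 1⟩
  P = {4,8}:  v_{4} + v_{8} = v_{3} + v_{6}  ⇒ sig = ⟨2 | 1 1⟩
  P = {7,8}:  v_{7} + v_{8} = v_{2} + v_{9}  ⇒ sig = ⟨2 | 1 1⟩
  P = {2,5,9}:  v_{2} + v_{5} + v_{9} = 0  ⇒ sig = ⟨3 | 0⟩
  P = {5,7,9}:  v_{5} + v_{7} + v_{9} = v_{1}  ⇒ sig = ⟨3 | 1⟩

Signatures (|P|; sorted positive RHS coefficients), sorted:
    |P|=2: 15 collections, coeffs (), (), (1), (1), (1), (1), (1), (1), (1), (1), (1), (1,1), (1,1), (1,1), (1,1)
    |P|=3: 2 collections, coeffs (), (1)


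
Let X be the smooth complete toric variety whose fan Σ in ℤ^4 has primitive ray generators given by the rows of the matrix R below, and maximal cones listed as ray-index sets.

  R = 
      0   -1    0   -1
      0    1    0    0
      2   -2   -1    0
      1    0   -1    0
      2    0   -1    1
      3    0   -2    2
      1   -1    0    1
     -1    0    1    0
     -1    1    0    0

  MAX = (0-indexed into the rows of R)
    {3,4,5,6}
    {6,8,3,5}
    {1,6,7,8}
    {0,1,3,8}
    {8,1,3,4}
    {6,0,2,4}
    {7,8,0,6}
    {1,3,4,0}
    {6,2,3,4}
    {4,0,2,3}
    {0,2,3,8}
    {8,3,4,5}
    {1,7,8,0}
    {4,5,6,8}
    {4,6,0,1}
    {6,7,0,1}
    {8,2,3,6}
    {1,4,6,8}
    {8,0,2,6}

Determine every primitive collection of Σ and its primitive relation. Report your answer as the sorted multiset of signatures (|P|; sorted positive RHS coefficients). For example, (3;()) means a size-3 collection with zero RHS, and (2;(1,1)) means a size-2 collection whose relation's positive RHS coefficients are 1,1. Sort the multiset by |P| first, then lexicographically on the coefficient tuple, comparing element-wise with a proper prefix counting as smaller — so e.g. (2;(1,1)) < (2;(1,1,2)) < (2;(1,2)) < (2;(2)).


Σ has 14 primitive collections:

  • {3,7}:  v_{3} + v_{7} = 0  ⟹  sig = (2;())
  • {1,2}:  v_{1} + v_{2} = v_{0} + v_{4}  ⟹  sig = (2;(1,1))
  • {2,7}:  v_{2} + v_{7} = v_{0} + v_{6}  ⟹  sig = (2;(1,1))
  • {4,7}:  v_{4} + v_{7} = v_{1} + v_{6}  ⟹  sig = (2;(1,1))
  • {5,7}:  v_{5} + v_{7} = v_{4} + v_{6} + v_{8}  ⟹  sig = (2;(1,1,1))
  • {0,5}:  v_{0} + v_{5} = 2·v_{3} + v_{6}  ⟹  sig = (2;(1,2))
  • {1,5}:  v_{1} + v_{5} = 2·v_{4} + v_{8}  ⟹  sig = (2;(1,2))
  • {2,5}:  v_{2} + v_{5} = 3·v_{3} + 2·v_{6}  ⟹  sig = (2;(2,3))
  • {0,3,6}:  v_{0} + v_{3} + v_{6} = v_{2}  ⟹  sig = (3;(1))
  • {0,4,8}:  v_{0} + v_{4} + v_{8} = v_{3}  ⟹  sig = (3;(1))
  • {1,3,6}:  v_{1} + v_{3} + v_{6} = v_{4}  ⟹  sig = (3;(1))
  • {2,4,8}:  v_{2} + v_{4} + v_{8} = 2·v_{3} + v_{6}  ⟹  sig = (3;(1,2))
  • {0,1,6,8}:  v_{0} + v_{1} + v_{6} + v_{8} = 0  ⟹  sig = (4;())
  • {3,4,6,8}:  v_{3} + v_{4} + v_{6} + v_{8} = v_{5}  ⟹  sig = (4;(1))

Sorted signature multiset PRS(X):
{ (2;()),  (2;(1,1)) ×3,  (2;(1,1,1)),  (2;(1,2)) ×2,  (2;(2,3)),  (3;(1)) ×3,  (3;(1,2)),  (4;()),  (4;(1)) }


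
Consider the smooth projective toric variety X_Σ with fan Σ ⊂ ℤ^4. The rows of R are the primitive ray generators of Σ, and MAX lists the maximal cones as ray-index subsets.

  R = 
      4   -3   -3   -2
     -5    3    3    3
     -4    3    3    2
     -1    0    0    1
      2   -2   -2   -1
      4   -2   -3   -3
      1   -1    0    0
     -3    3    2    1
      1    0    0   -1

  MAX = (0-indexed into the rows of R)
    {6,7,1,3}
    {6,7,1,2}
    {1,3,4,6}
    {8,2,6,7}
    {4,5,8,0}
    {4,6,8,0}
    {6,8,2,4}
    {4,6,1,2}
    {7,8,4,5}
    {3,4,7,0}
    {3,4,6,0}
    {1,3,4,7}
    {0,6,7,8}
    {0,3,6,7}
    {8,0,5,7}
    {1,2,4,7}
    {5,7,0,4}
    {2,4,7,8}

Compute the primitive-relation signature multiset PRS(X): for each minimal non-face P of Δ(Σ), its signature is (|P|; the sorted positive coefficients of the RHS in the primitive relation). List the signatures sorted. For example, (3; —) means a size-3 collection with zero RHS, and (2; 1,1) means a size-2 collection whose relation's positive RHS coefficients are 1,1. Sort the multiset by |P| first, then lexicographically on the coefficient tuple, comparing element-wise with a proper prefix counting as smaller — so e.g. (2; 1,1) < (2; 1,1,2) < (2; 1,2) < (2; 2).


|primitive collections| = 11. Relations:

  P={0,2}:  v_{0} + v_{2} = 0  so sig = (2; —)
  P={3,8}:  v_{3} + v_{8} = 0  so sig = (2; —)
  P={0,1}:  v_{0} + v_{1} = v_{3}  so sig = (2; 1)
  P={1,8}:  v_{1} + v_{8} = v_{2}  so sig = (2; 1)
  P={2,3}:  v_{2} + v_{3} = v_{1}  so sig = (2; 1)
  P={1,5}:  v_{1} + v_{5} = v_{4} + v_{7}  so sig = (2; 1,1)
  P={5,6}:  v_{5} + v_{6} = v_{0} + v_{8}  so sig = (2; 1,1)
  P={2,5}:  v_{2} + v_{5} = v_{4} + v_{7} + v_{8}  so sig = (2; 1,1,1)
  P={3,5}:  v_{3} + v_{5} = v_{0} + v_{4} + v_{7}  so sig = (2; 1,1,1)
  P={4,6,7}:  v_{4} + v_{6} + v_{7} = 0  so sig = (3; —)
  P={0,4,7,8}:  v_{0} + v_{4} + v_{7} + v_{8} = v_{5}  so sig = (4; 1)

Hence PRS(X_Σ) =
    |P|=2: 9 collections, coeffs (), (), (1), (1), (1), (1,1), (1,1), (1,1,1), (1,1,1)
    |P|=3: 1 collection, coeffs ()
    |P|=4: 1 collection, coeffs (1)


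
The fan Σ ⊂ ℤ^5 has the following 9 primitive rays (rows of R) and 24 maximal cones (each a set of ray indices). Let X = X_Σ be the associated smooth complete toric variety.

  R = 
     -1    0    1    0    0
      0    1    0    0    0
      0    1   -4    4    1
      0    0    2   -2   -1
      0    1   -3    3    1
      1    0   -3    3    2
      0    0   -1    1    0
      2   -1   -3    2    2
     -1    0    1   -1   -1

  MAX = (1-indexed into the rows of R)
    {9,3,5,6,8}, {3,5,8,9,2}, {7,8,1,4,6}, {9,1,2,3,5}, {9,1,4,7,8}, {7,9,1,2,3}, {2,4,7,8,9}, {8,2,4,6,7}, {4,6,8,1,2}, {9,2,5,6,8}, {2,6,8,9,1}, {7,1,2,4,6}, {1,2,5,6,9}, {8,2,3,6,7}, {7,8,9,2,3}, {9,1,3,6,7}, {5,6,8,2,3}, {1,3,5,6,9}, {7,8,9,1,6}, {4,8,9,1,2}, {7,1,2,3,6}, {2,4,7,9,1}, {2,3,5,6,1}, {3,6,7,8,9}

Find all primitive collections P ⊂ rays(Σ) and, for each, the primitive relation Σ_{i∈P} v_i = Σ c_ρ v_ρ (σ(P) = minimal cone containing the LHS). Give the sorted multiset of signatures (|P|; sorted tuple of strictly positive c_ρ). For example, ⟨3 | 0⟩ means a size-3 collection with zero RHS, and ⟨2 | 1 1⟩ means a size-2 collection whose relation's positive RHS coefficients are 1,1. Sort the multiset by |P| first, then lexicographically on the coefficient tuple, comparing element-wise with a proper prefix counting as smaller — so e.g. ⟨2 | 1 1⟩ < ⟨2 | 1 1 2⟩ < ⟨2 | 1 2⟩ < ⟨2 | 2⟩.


Primitive collections (9):

  • {5,7}:  v_{5} + v_{7} = v_{3} ; sig = ⟨2 | 1⟩
  • {4,5}:  v_{4} + v_{5} = v_{2} + v_{7} ; sig = ⟨2 | 1 1⟩
  • {3,4}:  v_{3} + v_{4} = v_{2} + 2·v_{7} ; sig = ⟨2 | 1 2⟩
  • {4,6,9}:  v_{4} + v_{6} + v_{9} = 0 ; sig = ⟨3 | 0⟩
  • {1,3,8}:  v_{1} + v_{3} + v_{8} = 2·v_{6} + v_{7} + v_{9} ; sig = ⟨3 | 1 1 2⟩
  • {1,5,8}:  v_{1} + v_{5} + v_{8} = 2·v_{6} + v_{9} ; sig = ⟨3 | 1 2⟩
  • {1,2,7,8}:  v_{1} + v_{2} + v_{7} + v_{8} = v_{6} ; sig = ⟨4 | 1⟩
  • {2,6,7,9}:  v_{2} + v_{6} + v_{7} + v_{9} = v_{5} ; sig = ⟨4 | 1⟩
  • {2,3,6,9}:  v_{2} + v_{3} + v_{6} + v_{9} = 2·v_{5} ; sig = ⟨4 | 2⟩

Hence PRS(X_Σ) =
    |P|=2: 3 collections, coeffs (1), (1,1), (1,2)
    |P|=3: 3 collections, coeffs (), (1,1,2), (1,2)
    |P|=4: 3 collections, coeffs (1), (1), (2)


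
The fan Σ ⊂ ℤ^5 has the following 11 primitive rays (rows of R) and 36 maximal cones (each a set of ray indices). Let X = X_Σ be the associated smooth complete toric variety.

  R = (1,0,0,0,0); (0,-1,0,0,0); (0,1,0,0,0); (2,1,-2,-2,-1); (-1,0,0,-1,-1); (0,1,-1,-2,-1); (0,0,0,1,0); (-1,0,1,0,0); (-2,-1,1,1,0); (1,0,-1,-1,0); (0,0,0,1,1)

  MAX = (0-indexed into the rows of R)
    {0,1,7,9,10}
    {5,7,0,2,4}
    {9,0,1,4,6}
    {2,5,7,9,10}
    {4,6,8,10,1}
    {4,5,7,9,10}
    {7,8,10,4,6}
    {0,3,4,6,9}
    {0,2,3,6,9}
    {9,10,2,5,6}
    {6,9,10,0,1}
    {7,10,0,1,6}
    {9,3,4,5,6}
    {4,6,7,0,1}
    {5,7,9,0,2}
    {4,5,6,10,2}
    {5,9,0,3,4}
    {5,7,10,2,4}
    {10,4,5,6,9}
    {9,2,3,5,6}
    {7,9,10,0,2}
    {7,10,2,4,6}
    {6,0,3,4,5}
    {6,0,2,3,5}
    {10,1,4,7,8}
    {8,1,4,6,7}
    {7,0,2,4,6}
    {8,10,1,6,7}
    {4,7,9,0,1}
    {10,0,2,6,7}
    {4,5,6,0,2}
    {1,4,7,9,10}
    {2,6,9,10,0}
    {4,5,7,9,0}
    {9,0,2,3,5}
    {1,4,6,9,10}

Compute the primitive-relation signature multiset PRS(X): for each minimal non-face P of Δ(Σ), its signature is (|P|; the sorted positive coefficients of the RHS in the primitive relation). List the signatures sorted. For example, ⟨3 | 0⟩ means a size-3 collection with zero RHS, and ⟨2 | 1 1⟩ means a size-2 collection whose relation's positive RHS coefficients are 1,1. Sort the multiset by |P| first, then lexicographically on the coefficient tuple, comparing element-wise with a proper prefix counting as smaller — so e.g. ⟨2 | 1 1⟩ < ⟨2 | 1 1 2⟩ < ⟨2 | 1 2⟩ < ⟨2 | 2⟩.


Primitive collections (18):

  • {1,2}:  v_{1} + v_{2} = 0 ; sig = ⟨2 | 0⟩
  • {1,5}:  v_{1} + v_{5} = v_{4} + v_{9} ; sig = ⟨2 | 1 1⟩
  • {3,7}:  v_{3} + v_{7} = v_{0} + v_{5} ; sig = ⟨2 | 1 1⟩
  • {0,8}:  v_{0} + v_{8} = v_{1} + v_{6} + v_{7} ; sig = ⟨2 | 1 1 1⟩
  • {3,8}:  v_{3} + v_{8} = v_{4} + v_{6} + v_{9} ; sig = ⟨2 | 1 1 1⟩
  • {8,9}:  v_{8} + v_{9} = v_{1} + v_{4} + v_{10} ; sig = ⟨2 | 1 1 1⟩
  • {2,8}:  v_{2} + v_{8} = v_{4} + v_{6} + v_{7} + v_{10} ; sig = ⟨2 | 1 1 1 1⟩
  • {1,3}:  v_{1} + v_{3} = v_{0} + v_{4} + v_{6} + 2·v_{9} ; sig = ⟨2 | 1 1 1 2⟩
  • {3,10}:  v_{3} + v_{10} = v_{2} + v_{6} + 2·v_{9} ; sig = ⟨2 | 1 1 2⟩
  • {5,8}:  v_{5} + v_{8} = 2·v_{4} + v_{10} ; sig = ⟨2 | 1 2⟩
  • {0,4,10}:  v_{0} + v_{4} + v_{10} = 0 ; sig = ⟨3 | 0⟩
  • {6,7,9}:  v_{6} + v_{7} + v_{9} = 0 ; sig = ⟨3 | 0⟩
  • {2,4,9}:  v_{2} + v_{4} + v_{9} = v_{5} ; sig = ⟨3 | 1⟩
  • {0,5,10}:  v_{0} + v_{5} + v_{10} = v_{2} + v_{9} ; sig = ⟨3 | 1 1⟩
  • {5,6,7}:  v_{5} + v_{6} + v_{7} = v_{2} + v_{4} ; sig = ⟨3 | 1 1⟩
  • {2,3,4}:  v_{2} + v_{3} + v_{4} = v_{0} + 2·v_{5} + v_{6} ; sig = ⟨3 | 1 1 2⟩
  • {0,5,6,9}:  v_{0} + v_{5} + v_{6} + v_{9} = v_{3} ; sig = ⟨4 | 1⟩
  • {1,4,6,7,10}:  v_{1} + v_{4} + v_{6} + v_{7} + v_{10} = v_{8} ; sig = ⟨5 | 1⟩

so the primitive-relation signature multiset is
    |P|=2: 10 collections, coeffs (), (1,1), (1,1), (1,1,1), (1,1,1), (1,1,1), (1,1,1,1), (1,1,1,2), (1,1,2), (1,2)
    |P|=3: 6 collections, coeffs (), (), (1), (1,1), (1,1), (1,1,2)
    |P|=4: 1 collection, coeffs (1)
    |P|=5: 1 collection, coeffs (1)


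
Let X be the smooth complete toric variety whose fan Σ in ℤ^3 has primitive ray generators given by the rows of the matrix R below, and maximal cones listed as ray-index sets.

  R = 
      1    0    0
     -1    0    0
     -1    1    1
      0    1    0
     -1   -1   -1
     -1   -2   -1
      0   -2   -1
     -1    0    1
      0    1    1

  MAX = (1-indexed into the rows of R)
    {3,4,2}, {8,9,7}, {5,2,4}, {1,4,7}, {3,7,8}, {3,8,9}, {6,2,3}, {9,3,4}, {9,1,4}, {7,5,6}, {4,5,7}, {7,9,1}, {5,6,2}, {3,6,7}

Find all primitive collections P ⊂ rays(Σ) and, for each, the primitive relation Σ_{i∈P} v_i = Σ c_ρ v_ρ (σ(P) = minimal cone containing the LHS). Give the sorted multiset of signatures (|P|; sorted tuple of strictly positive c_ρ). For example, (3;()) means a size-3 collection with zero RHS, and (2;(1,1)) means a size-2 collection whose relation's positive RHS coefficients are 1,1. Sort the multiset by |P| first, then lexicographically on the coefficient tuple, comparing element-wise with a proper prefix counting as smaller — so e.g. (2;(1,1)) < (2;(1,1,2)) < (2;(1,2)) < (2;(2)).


Primitive collections (18):

  • {1,2}:  v_{1} + v_{2} = 0  so sig = (2;())
  • {1,3}:  v_{1} + v_{3} = v_{9}  so sig = (2;(1))
  • {1,6}:  v_{1} + v_{6} = v_{7}  so sig = (2;(1))
  • {2,7}:  v_{2} + v_{7} = v_{6}  so sig = (2;(1))
  • {2,9}:  v_{2} + v_{9} = v_{3}  so sig = (2;(1))
  • {4,6}:  v_{4} + v_{6} = v_{5}  so sig = (2;(1))
  • {4,8}:  v_{4} + v_{8} = v_{3}  so sig = (2;(1))
  • {5,9}:  v_{5} + v_{9} = v_{2}  so sig = (2;(1))
  • {1,5}:  v_{1} + v_{5} = v_{4} + v_{7}  so sig = (2;(1,1))
  • {5,8}:  v_{5} + v_{8} = v_{3} + v_{6}  so sig = (2;(1,1))
  • {6,9}:  v_{6} + v_{9} = v_{3} + v_{7}  so sig = (2;(1,1))
  • {1,8}:  v_{1} + v_{8} = v_{7} + 2·v_{9}  so sig = (2;(1,2))
  • {2,8}:  v_{2} + v_{8} = 2·v_{3} + v_{7}  so sig = (2;(1,2))
  • {3,5}:  v_{3} + v_{5} = 2·v_{2}  so sig = (2;(2))
  • {6,8}:  v_{6} + v_{8} = 2·v_{3} + 2·v_{7}  so sig = (2;(2,2))
  • {4,7,9}:  v_{4} + v_{7} + v_{9} = 0  so sig = (3;())
  • {3,4,7}:  v_{3} + v_{4} + v_{7} = v_{2}  so sig = (3;(1))
  • {3,7,9}:  v_{3} + v_{7} + v_{9} = v_{8}  so sig = (3;(1))

Sorted signature multiset PRS(X):
{ (2;()),  (2;(1)) ×7,  (2;(1,1)) ×3,  (2;(1,2)) ×2,  (2;(2)),  (2;(2,2)),  (3;()),  (3;(1)) ×2 }


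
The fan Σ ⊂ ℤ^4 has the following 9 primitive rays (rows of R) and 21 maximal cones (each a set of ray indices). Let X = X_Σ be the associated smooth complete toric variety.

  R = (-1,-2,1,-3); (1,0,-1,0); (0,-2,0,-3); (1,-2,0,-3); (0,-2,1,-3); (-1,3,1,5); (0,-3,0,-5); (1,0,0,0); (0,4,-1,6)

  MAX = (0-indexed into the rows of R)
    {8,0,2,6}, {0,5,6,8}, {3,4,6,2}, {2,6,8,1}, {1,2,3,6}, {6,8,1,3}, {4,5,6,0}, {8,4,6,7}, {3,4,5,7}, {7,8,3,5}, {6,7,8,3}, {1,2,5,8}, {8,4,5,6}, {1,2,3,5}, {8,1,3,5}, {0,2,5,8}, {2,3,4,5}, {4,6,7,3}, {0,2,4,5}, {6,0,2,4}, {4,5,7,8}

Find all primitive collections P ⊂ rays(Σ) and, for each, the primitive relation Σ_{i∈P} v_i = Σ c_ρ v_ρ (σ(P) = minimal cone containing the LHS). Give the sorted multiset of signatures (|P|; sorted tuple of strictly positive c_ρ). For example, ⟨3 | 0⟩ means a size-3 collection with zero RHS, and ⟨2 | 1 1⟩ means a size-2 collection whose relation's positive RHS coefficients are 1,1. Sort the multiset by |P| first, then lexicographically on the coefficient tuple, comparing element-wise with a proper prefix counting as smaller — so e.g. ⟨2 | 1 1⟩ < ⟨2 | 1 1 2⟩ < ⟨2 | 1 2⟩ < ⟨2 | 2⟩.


Δ(Σ) — 9 vertices, 14 min non-faces:

  P={0,1}:  v_{0} + v_{1} = v_{2} — sig = ⟨2 | 1⟩
  P={0,7}:  v_{0} + v_{7} = v_{4} — sig = ⟨2 | 1⟩
  P={1,4}:  v_{1} + v_{4} = v_{3} — sig = ⟨2 | 1⟩
  P={2,7}:  v_{2} + v_{7} = v_{3} — sig = ⟨2 | 1⟩
  P={0,3}:  v_{0} + v_{3} = v_{2} + v_{4} — sig = ⟨2 | 1 1⟩
  P={1,7}:  v_{1} + v_{7} = 2·v_{3} + v_{8} — sig = ⟨2 | 1 2⟩
  P={1,5,6}:  v_{1} + v_{5} + v_{6} = 0 — sig = ⟨3 | 0⟩
  P={2,4,8}:  v_{2} + v_{4} + v_{8} = 0 — sig = ⟨3 | 0⟩
  P={2,3,8}:  v_{2} + v_{3} + v_{8} = v_{1} — sig = ⟨3 | 1⟩
  P={2,5,6}:  v_{2} + v_{5} + v_{6} = v_{0} — sig = ⟨3 | 1⟩
  P={3,4,8}:  v_{3} + v_{4} + v_{8} = v_{7} — sig = ⟨3 | 1⟩
  P={3,5,6}:  v_{3} + v_{5} + v_{6} = v_{4} — sig = ⟨3 | 1⟩
  P={0,4,8}:  v_{0} + v_{4} + v_{8} = v_{5} + v_{6} — sig = ⟨3 | 1 1⟩
  P={5,6,7}:  v_{5} + v_{6} + v_{7} = 2·v_{4} + v_{8} — sig = ⟨3 | 1 2⟩

so the primitive-relation signature multiset is
    |P|=2: 6 collections, coeffs (1), (1), (1), (1), (1,1), (1,2)
    |P|=3: 8 collections, coeffs (), (), (1), (1), (1), (1), (1,1), (1,2)


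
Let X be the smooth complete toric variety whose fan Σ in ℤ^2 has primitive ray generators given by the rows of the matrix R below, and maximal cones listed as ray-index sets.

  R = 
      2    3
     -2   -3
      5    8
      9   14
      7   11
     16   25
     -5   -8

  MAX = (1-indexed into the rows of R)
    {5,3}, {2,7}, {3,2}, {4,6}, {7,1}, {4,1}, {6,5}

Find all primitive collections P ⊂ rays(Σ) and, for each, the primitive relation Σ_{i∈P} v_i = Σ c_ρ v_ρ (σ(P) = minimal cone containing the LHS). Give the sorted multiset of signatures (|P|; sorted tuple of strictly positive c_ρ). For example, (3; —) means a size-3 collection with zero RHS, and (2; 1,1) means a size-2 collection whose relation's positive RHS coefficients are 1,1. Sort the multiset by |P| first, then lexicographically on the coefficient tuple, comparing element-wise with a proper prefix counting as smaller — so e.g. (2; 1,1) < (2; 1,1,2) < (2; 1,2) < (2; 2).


|primitive collections| = 14. Relations:

  {1,2}:  v_{1} + v_{2} = 0  →  sig = (2; —)
  {3,7}:  v_{3} + v_{7} = 0  →  sig = (2; —)
  {1,3}:  v_{1} + v_{3} = v_{5}  →  sig = (2; 1)
  {1,5}:  v_{1} + v_{5} = v_{4}  →  sig = (2; 1)
  {2,4}:  v_{2} + v_{4} = v_{5}  →  sig = (2; 1)
  {2,5}:  v_{2} + v_{5} = v_{3}  →  sig = (2; 1)
  {4,5}:  v_{4} + v_{5} = v_{6}  →  sig = (2; 1)
  {5,7}:  v_{5} + v_{7} = v_{1}  →  sig = (2; 1)
  {6,7}:  v_{6} + v_{7} = v_{1} + v_{4}  →  sig = (2; 1,1)
  {1,6}:  v_{1} + v_{6} = 2·v_{4}  →  sig = (2; 2)
  {2,6}:  v_{2} + v_{6} = 2·v_{5}  →  sig = (2; 2)
  {3,4}:  v_{3} + v_{4} = 2·v_{5}  →  sig = (2; 2)
  {4,7}:  v_{4} + v_{7} = 2·v_{1}  →  sig = (2; 2)
  {3,6}:  v_{3} + v_{6} = 3·v_{5}  →  sig = (2; 3)

Hence PRS(X_Σ) =
    (2; —)
    (2; —)
    (2; 1)
    (2; 1)
    (2; 1)
    (2; 1)
    (2; 1)
    (2; 1)
    (2; 1,1)
    (2; 2)
    (2; 2)
    (2; 2)
    (2; 2)
    (2; 3)


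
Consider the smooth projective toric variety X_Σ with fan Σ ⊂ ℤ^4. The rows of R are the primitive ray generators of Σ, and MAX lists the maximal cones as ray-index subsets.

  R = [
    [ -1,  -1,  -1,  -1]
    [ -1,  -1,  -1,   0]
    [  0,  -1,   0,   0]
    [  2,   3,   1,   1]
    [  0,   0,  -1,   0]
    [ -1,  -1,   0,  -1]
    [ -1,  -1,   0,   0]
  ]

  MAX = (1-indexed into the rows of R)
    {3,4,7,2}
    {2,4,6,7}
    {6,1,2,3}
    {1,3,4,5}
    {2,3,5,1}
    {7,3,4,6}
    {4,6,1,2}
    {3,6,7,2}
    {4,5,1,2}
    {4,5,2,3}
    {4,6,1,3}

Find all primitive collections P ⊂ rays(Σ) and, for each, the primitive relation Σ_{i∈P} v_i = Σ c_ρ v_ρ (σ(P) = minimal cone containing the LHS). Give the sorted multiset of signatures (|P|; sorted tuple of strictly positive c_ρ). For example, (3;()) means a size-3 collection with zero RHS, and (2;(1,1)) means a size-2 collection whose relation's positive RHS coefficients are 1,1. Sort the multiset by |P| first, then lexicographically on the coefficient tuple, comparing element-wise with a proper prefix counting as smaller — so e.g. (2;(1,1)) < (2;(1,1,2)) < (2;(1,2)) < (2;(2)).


5 minimal non-faces of Δ(Σ) (on 7 rays):

  • {5,6}:  v_{5} + v_{6} = v_{1}  ⇒ sig = (2;(1))
  • {5,7}:  v_{5} + v_{7} = v_{2}  ⇒ sig = (2;(1))
  • {1,7}:  v_{1} + v_{7} = v_{2} + v_{6}  ⇒ sig = (2;(1,1))
  • {2,3,4,6}:  v_{2} + v_{3} + v_{4} + v_{6} = 0  ⇒ sig = (4;())
  • {1,2,3,4}:  v_{1} + v_{2} + v_{3} + v_{4} = v_{5}  ⇒ sig = (4;(1))

Signatures (|P|; sorted positive RHS coefficients), sorted:
{ (2;(1)) ×2,  (2;(1,1)),  (4;()),  (4;(1)) }
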